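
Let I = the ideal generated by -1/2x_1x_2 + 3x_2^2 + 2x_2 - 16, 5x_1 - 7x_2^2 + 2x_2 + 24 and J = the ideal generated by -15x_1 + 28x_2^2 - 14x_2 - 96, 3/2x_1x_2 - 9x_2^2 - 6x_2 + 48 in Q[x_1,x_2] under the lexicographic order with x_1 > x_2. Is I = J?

No, the ideals differ.

Two ideals are equal iff their reduced Gröbner bases coincide (the reduced basis is unique for a fixed ordering).
Buchberger on the first generating set:
f_1 = -1/2x_1x_2 + 3x_2^2 + 2x_2 - 16, LT = x_1x_2.
f_2 = 5x_1 - 7x_2^2 + 2x_2 + 24, LT = x_1.

S(f_1,f_2): lcm = x_1x_2. S = 7/5x_2^3 - 32/5x_2^2 - 44/5x_2 + 32.
  leading term x_2^3: no divisor's leading term divides it; move 7/5x_2^3 to the remainder.
  leading term x_2^2: no divisor's leading term divides it; move -32/5x_2^2 to the remainder.
  leading term x_2: no divisor's leading term divides it; move -44/5x_2 to the remainder.
  leading term 1: no divisor's leading term divides it; move 32 to the remainder.
  remainder 7/5x_2^3 - 32/5x_2^2 - 44/5x_2 + 32 ≠ 0; add g_3 = 7/5x_2^3 - 32/5x_2^2 - 44/5x_2 + 32 to the basis.

The other S-polynomials (S(f_1,g_3), S(f_2,g_3)) all reduce to 0 modulo the current basis, so we have a Gröbner basis.
Inter-reduce: drop elements whose leading term is divisible by another's, tail-reduce, and make monic.
Reduced Gröbner basis: {x_1 - 7/5x_2^2 + 2/5x_2 + 24/5, x_2^3 - 32/7x_2^2 - 44/7x_2 + 160/7}.

Buchberger on the second generating set:
h_1 = -15x_1 + 28x_2^2 - 14x_2 - 96, LT = x_1.
h_2 = 3/2x_1x_2 - 9x_2^2 - 6x_2 + 48, LT = x_1x_2.

S(h_1,h_2): lcm = x_1x_2. S = -28/15x_2^3 + 104/15x_2^2 + 52/5x_2 - 32.
  leading term x_2^3: no divisor's leading term divides it; move -28/15x_2^3 to the remainder.
  leading term x_2^2: no divisor's leading term divides it; move 104/15x_2^2 to the remainder.
  leading term x_2: no divisor's leading term divides it; move 52/5x_2 to the remainder.
  leading term 1: no divisor's leading term divides it; move -32 to the remainder.
  remainder -28/15x_2^3 + 104/15x_2^2 + 52/5x_2 - 32 ≠ 0; add k_3 = -28/15x_2^3 + 104/15x_2^2 + 52/5x_2 - 32 to the basis.

The other S-polynomials (S(h_1,k_3), S(h_2,k_3)) all reduce to 0 modulo the current basis, so we have a Gröbner basis.
Inter-reduce: drop elements whose leading term is divisible by another's, tail-reduce, and make monic.
Reduced Gröbner basis: {x_1 - 28/15x_2^2 + 14/15x_2 + 32/5, x_2^3 - 26/7x_2^2 - 39/7x_2 + 120/7}.

The bases are distinct; the ideals are different.
The same test decides containment: I ⊆ J iff every generator of I reduces to 0 modulo a Gröbner basis of J.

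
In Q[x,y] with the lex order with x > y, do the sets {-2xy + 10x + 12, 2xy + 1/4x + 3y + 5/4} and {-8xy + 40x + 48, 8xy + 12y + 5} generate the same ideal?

No, the ideals differ.

Equality of ideals is decidable: compute both reduced Gröbner bases (unique for the ordering) and check whether they agree.
Buchberger on the first generating set:
f_1 = -2xy + 10x + 12, LT = xy.
f_2 = 2xy + 1/4x + 3y + 5/4, LT = xy.

S(f_1,f_2): lcm = xy. S = -41/8x - 3/2y - 53/8.
  reduce S modulo (f_1, f_2):
  remainder -41/8x - 3/2y - 53/8 ≠ 0; add g_3 = -41/8x - 3/2y - 53/8 to the basis.

S(f_1,g_3): lcm = xy. S = -5x - 12/41y^2 - 53/41y - 6.
  reduce S modulo (f_1, f_2, g_3):
  remainder -12/41y^2 + 7/41y + 19/41 ≠ 0; add g_4 = -12/41y^2 + 7/41y + 19/41 to the basis.

The other S-polynomials (S(f_2,g_3), S(f_1,g_4), S(f_2,g_4), S(g_3,g_4)) all reduce to 0 modulo the current basis, so we have a Gröbner basis.
Inter-reduce: drop elements whose leading term is divisible by another's, tail-reduce, and make monic.
Reduced Gröbner basis: {x + 12/41y + 53/41, y^2 - 7/12y - 19/12}.

Buchberger on the second generating set:
h_1 = -8xy + 40x + 48, LT = xy.
h_2 = 8xy + 12y + 5, LT = xy.

S(h_1,h_2): lcm = xy. S = -5x - 3/2y - 53/8.
  reduce S modulo (h_1, h_2):
  remainder -5x - 3/2y - 53/8 ≠ 0; add k_3 = -5x - 3/2y - 53/8 to the basis.

S(h_1,k_3): lcm = xy. S = -5x - 3/10y^2 - 53/40y - 6.
  reduce S modulo (h_1, h_2, k_3):
  remainder -3/10y^2 + 7/40y + 5/8 ≠ 0; add k_4 = -3/10y^2 + 7/40y + 5/8 to the basis.

The other S-polynomials (S(h_2,k_3), S(h_1,k_4), S(h_2,k_4), S(k_3,k_4)) all reduce to 0 modulo the current basis, so we have a Gröbner basis.
Inter-reduce: drop elements whose leading term is divisible by another's, tail-reduce, and make monic.
Reduced Gröbner basis: {x + 3/10y + 53/40, y^2 - 7/12y - 25/12}.

Since the reduced bases disagree, the two ideals are not the same.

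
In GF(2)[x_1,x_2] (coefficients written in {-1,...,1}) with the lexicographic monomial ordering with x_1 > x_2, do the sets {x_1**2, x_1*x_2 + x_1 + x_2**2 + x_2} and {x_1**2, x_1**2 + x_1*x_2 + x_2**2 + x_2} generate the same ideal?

No, the ideals differ.

Two ideals are equal iff their reduced Gröbner bases coincide (the reduced basis is unique for a fixed ordering).
Buchberger on the first generating set:
f_1 = x_1**2, LT = x_1**2.
f_2 = x_1*x_2 + x_1 + x_2**2 + x_2, LT = x_1*x_2.

S(f_1,f_2): lcm = x_1**2*x_2. S = x_1**2 + x_1*x_2**2 + x_1*x_2.
  leading term x_1**2: subtract (1)·f_1 from x_1**2 + x_1*x_2**2 + x_1*x_2 → x_1*x_2**2 + x_1*x_2
  leading term x_1*x_2**2: subtract (x_2)·f_2 from x_1*x_2**2 + x_1*x_2 → x_2**3 + x_2**2
  leading term x_2**3: no divisor's leading term divides it; move x_2**3 to the remainder.
  leading term x_2**2: no divisor's leading term divides it; move x_2**2 to the remainder.
  remainder x_2**3 + x_2**2 ≠ 0; add g_3 = x_2**3 + x_2**2 to the basis.

The other S-polynomials (S(f_1,g_3), S(f_2,g_3)) all reduce to 0 modulo the current basis, so we have a Gröbner basis.
Inter-reduce: drop elements whose leading term is divisible by another's, tail-reduce, and make monic.
Reduced Gröbner basis: {x_1**2, x_1*x_2 + x_1 + x_2**2 + x_2, x_2**3 + x_2**2}.

Buchberger on the second generating set:
h_1 = x_1**2, LT = x_1**2.
h_2 = x_1**2 + x_1*x_2 + x_2**2 + x_2, LT = x_1**2.

S(h_1,h_2): lcm = x_1**2. S = x_1*x_2 + x_2**2 + x_2.
  leading term x_1*x_2: no divisor's leading term divides it; move x_1*x_2 to the remainder.
  leading term x_2**2: no divisor's leading term divides it; move x_2**2 to the remainder.
  leading term x_2: no divisor's leading term divides it; move x_2 to the remainder.
  remainder x_1*x_2 + x_2**2 + x_2 ≠ 0; add k_3 = x_1*x_2 + x_2**2 + x_2 to the basis.

S(h_1,k_3): lcm = x_1**2*x_2. S = x_1*x_2**2 + x_1*x_2.
  leading term x_1*x_2**2: subtract (x_2)·k_3 from x_1*x_2**2 + x_1*x_2 → x_1*x_2 + x_2**3 + x_2**2
  leading term x_1*x_2: subtract (1)·k_3 from x_1*x_2 + x_2**3 + x_2**2 → x_2**3 + x_2
  leading term x_2**3: no divisor's leading term divides it; move x_2**3 to the remainder.
  leading term x_2: no divisor's leading term divides it; move x_2 to the remainder.
  remainder x_2**3 + x_2 ≠ 0; add k_4 = x_2**3 + x_2 to the basis.

The other S-polynomials (S(h_2,k_3), S(h_1,k_4), S(h_2,k_4), S(k_3,k_4)) all reduce to 0 modulo the current basis, so we have a Gröbner basis.
Inter-reduce: drop elements whose leading term is divisible by another's, tail-reduce, and make monic.
Reduced Gröbner basis: {x_1**2, x_1*x_2 + x_2**2 + x_2, x_2**3 + x_2}.

The bases are distinct; the ideals are different.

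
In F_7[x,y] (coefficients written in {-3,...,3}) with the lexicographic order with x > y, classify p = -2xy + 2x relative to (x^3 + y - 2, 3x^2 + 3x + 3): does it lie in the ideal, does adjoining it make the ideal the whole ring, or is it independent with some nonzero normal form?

-2xy + 2x lies in I (it reduces to 0).

First compute the reduced Gröbner basis of I by Buchberger's algorithm.
f_1 = x^3 + y - 2, LT = x^3.
f_2 = 3x^2 + 3x + 3, LT = x^2.

S(f_1,f_2): lcm = x^3. S = -x^2 - x + y - 2.
  leading term x^2: subtract (2)·f_2 from -x^2 - x + y - 2 → y - 1
  leading term y: no divisor's leading term divides it; move y to the remainder.
  leading term 1: no divisor's leading term divides it; move -1 to the remainder.
  remainder y - 1 ≠ 0; add h_3 = y - 1 to the basis.

The other S-polynomials (S(f_1,h_3), S(f_2,h_3)) all reduce to 0 modulo the current basis, so we have a Gröbner basis.
Inter-reduce: drop elements whose leading term is divisible by another's, tail-reduce, and make monic.
Reduced Gröbner basis: {x^2 + x + 1, y - 1}.
Label its elements g_1 = x^2 + x + 1, g_2 = y - 1.

Reduce p = -2xy + 2x modulo G:
  leading term xy: subtract (-2x)·g_2 from -2xy + 2x → 0
  normal form = 0.
Since the normal form is 0, p ∈ I.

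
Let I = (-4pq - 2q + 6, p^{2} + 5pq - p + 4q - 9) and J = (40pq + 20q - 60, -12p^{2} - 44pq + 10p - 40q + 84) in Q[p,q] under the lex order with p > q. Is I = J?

No, the ideals differ.

Two ideals are equal iff their reduced Gröbner bases coincide (the reduced basis is unique for a fixed ordering).
Buchberger on the first generating set:
f_1 = -4pq - 2q + 6, LT = pq.
f_2 = p^{2} + 5pq - p + 4q - 9, LT = p^{2}.

S(f_1,f_2): lcm = p^{2}q. S = -5pq^{2} + \tfrac{3}{2}pq - \tfrac{3}{2}p - 4q^{2} + 9q.
  leading term pq^{2}: subtract (\tfrac{5}{4}q)·f_1 from -5pq^{2} + \tfrac{3}{2}pq - \tfrac{3}{2}p - 4q^{2} + 9q → \tfrac{3}{2}pq - \tfrac{3}{2}p - \tfrac{3}{2}q^{2} + \tfrac{3}{2}q
  leading term pq: subtract (-\tfrac{3}{8})·f_1 from \tfrac{3}{2}pq - \tfrac{3}{2}p - \tfrac{3}{2}q^{2} + \tfrac{3}{2}q → -\tfrac{3}{2}p - \tfrac{3}{2}q^{2} + \tfrac{3}{4}q + \tfrac{9}{4}
  leading term p: no divisor's leading term divides it; move -\tfrac{3}{2}p to the remainder.
  leading term q^{2}: no divisor's leading term divides it; move -\tfrac{3}{2}q^{2} to the remainder.
  leading term q: no divisor's leading term divides it; move \tfrac{3}{4}q to the remainder.
  leading term 1: no divisor's leading term divides it; move \tfrac{9}{4} to the remainder.
  remainder -\tfrac{3}{2}p - \tfrac{3}{2}q^{2} + \tfrac{3}{4}q + \tfrac{9}{4} ≠ 0; add g_3 = -\tfrac{3}{2}p - \tfrac{3}{2}q^{2} + \tfrac{3}{4}q + \tfrac{9}{4} to the basis.

S(f_1,g_3): lcm = pq. S = -q^{3} + \tfrac{1}{2}q^{2} + 2q - \tfrac{3}{2}.
  leading term q^{3}: no divisor's leading term divides it; move -q^{3} to the remainder.
  leading term q^{2}: no divisor's leading term divides it; move \tfrac{1}{2}q^{2} to the remainder.
  leading term q: no divisor's leading term divides it; move 2q to the remainder.
  leading term 1: no divisor's leading term divides it; move -\tfrac{3}{2} to the remainder.
  remainder -q^{3} + \tfrac{1}{2}q^{2} + 2q - \tfrac{3}{2} ≠ 0; add g_4 = -q^{3} + \tfrac{1}{2}q^{2} + 2q - \tfrac{3}{2} to the basis.

S(f_2,g_3): lcm = p^{2}. S = -pq^{2} + \tfrac{11}{2}pq + \tfrac{1}{2}p + 4q - 9.
  leading term pq^{2}: subtract (\tfrac{1}{4}q)·f_1 from -pq^{2} + \tfrac{11}{2}pq + \tfrac{1}{2}p + 4q - 9 → \tfrac{11}{2}pq + \tfrac{1}{2}p + \tfrac{1}{2}q^{2} + \tfrac{5}{2}q - 9
  leading term pq: subtract (-\tfrac{11}{8})·f_1 from \tfrac{11}{2}pq + \tfrac{1}{2}p + \tfrac{1}{2}q^{2} + \tfrac{5}{2}q - 9 → \tfrac{1}{2}p + \tfrac{1}{2}q^{2} - \tfrac{1}{4}q - \tfrac{3}{4}
  leading term p: subtract (-\tfrac{1}{3})·g_3 from \tfrac{1}{2}p + \tfrac{1}{2}q^{2} - \tfrac{1}{4}q - \tfrac{3}{4} → 0
  remainder 0.

S(f_1,g_4): lcm = pq^{3}. S = \tfrac{1}{2}pq^{2} + 2pq - \tfrac{3}{2}p + \tfrac{1}{2}q^{3} - \tfrac{3}{2}q^{2}.
  leading term pq^{2}: subtract (-\tfrac{1}{8}q)·f_1 from \tfrac{1}{2}pq^{2} + 2pq - \tfrac{3}{2}p + \tfrac{1}{2}q^{3} - \tfrac{3}{2}q^{2} → 2pq - \tfrac{3}{2}p + \tfrac{1}{2}q^{3} - \tfrac{7}{4}q^{2} + \tfrac{3}{4}q
  leading term pq: subtract (-\tfrac{1}{2})·f_1 from 2pq - \tfrac{3}{2}p + \tfrac{1}{2}q^{3} - \tfrac{7}{4}q^{2} + \tfrac{3}{4}q → -\tfrac{3}{2}p + \tfrac{1}{2}q^{3} - \tfrac{7}{4}q^{2} - \tfrac{1}{4}q + 3
  leading term p: subtract (1)·g_3 from -\tfrac{3}{2}p + \tfrac{1}{2}q^{3} - \tfrac{7}{4}q^{2} - \tfrac{1}{4}q + 3 → \tfrac{1}{2}q^{3} - \tfrac{1}{4}q^{2} - q + \tfrac{3}{4}
  leading term q^{3}: subtract (-\tfrac{1}{2})·g_4 from \tfrac{1}{2}q^{3} - \tfrac{1}{4}q^{2} - q + \tfrac{3}{4} → 0
  remainder 0.

S(f_2,g_4): leading monomials are coprime, so the S-polynomial reduces to 0 (Buchberger's first criterion).
S(g_3,g_4): leading monomials are coprime, so the S-polynomial reduces to 0 (Buchberger's first criterion).
Every S-polynomial of the final basis reduces to 0, so we have a Gröbner basis.
Inter-reduce: drop elements whose leading term is divisible by another's, tail-reduce, and make monic.
Reduced Gröbner basis: {p + q^{2} - \tfrac{1}{2}q - \tfrac{3}{2}, q^{3} - \tfrac{1}{2}q^{2} - 2q + \tfrac{3}{2}}.

Buchberger on the second generating set:
h_1 = 40pq + 20q - 60, LT = pq.
h_2 = -12p^{2} - 44pq + 10p - 40q + 84, LT = p^{2}.

S(h_1,h_2): lcm = p^{2}q. S = -\tfrac{11}{3}pq^{2} + \tfrac{4}{3}pq - \tfrac{3}{2}p - \tfrac{10}{3}q^{2} + 7q.
  leading term pq^{2}: subtract (-\tfrac{11}{120}q)·h_1 from -\tfrac{11}{3}pq^{2} + \tfrac{4}{3}pq - \tfrac{3}{2}p - \tfrac{10}{3}q^{2} + 7q → \tfrac{4}{3}pq - \tfrac{3}{2}p - \tfrac{3}{2}q^{2} + \tfrac{3}{2}q
  leading term pq: subtract (\tfrac{1}{30})·h_1 from \tfrac{4}{3}pq - \tfrac{3}{2}p - \tfrac{3}{2}q^{2} + \tfrac{3}{2}q → -\tfrac{3}{2}p - \tfrac{3}{2}q^{2} + \tfrac{5}{6}q + 2
  leading term p: no divisor's leading term divides it; move -\tfrac{3}{2}p to the remainder.
  leading term q^{2}: no divisor's leading term divides it; move -\tfrac{3}{2}q^{2} to the remainder.
  leading term q: no divisor's leading term divides it; move \tfrac{5}{6}q to the remainder.
  leading term 1: no divisor's leading term divides it; move 2 to the remainder.
  remainder -\tfrac{3}{2}p - \tfrac{3}{2}q^{2} + \tfrac{5}{6}q + 2 ≠ 0; add k_3 = -\tfrac{3}{2}p - \tfrac{3}{2}q^{2} + \tfrac{5}{6}q + 2 to the basis.

S(h_1,k_3): lcm = pq. S = -q^{3} + \tfrac{5}{9}q^{2} + \tfrac{11}{6}q - \tfrac{3}{2}.
  leading term q^{3}: no divisor's leading term divides it; move -q^{3} to the remainder.
  leading term q^{2}: no divisor's leading term divides it; move \tfrac{5}{9}q^{2} to the remainder.
  leading term q: no divisor's leading term divides it; move \tfrac{11}{6}q to the remainder.
  leading term 1: no divisor's leading term divides it; move -\tfrac{3}{2} to the remainder.
  remainder -q^{3} + \tfrac{5}{9}q^{2} + \tfrac{11}{6}q - \tfrac{3}{2} ≠ 0; add k_4 = -q^{3} + \tfrac{5}{9}q^{2} + \tfrac{11}{6}q - \tfrac{3}{2} to the basis.

S(h_2,k_3): lcm = p^{2}. S = -pq^{2} + \tfrac{38}{9}pq + \tfrac{1}{2}p + \tfrac{10}{3}q - 7.
  leading term pq^{2}: subtract (-\tfrac{1}{40}q)·h_1 from -pq^{2} + \tfrac{38}{9}pq + \tfrac{1}{2}p + \tfrac{10}{3}q - 7 → \tfrac{38}{9}pq + \tfrac{1}{2}p + \tfrac{1}{2}q^{2} + \tfrac{11}{6}q - 7
  leading term pq: subtract (\tfrac{19}{180})·h_1 from \tfrac{38}{9}pq + \tfrac{1}{2}p + \tfrac{1}{2}q^{2} + \tfrac{11}{6}q - 7 → \tfrac{1}{2}p + \tfrac{1}{2}q^{2} - \tfrac{5}{18}q - \tfrac{2}{3}
  leading term p: subtract (-\tfrac{1}{3})·k_3 from \tfrac{1}{2}p + \tfrac{1}{2}q^{2} - \tfrac{5}{18}q - \tfrac{2}{3} → 0
  remainder 0.

S(h_1,k_4): lcm = pq^{3}. S = \tfrac{5}{9}pq^{2} + \tfrac{11}{6}pq - \tfrac{3}{2}p + \tfrac{1}{2}q^{3} - \tfrac{3}{2}q^{2}.
  leading term pq^{2}: subtract (\tfrac{1}{72}q)·h_1 from \tfrac{5}{9}pq^{2} + \tfrac{11}{6}pq - \tfrac{3}{2}p + \tfrac{1}{2}q^{3} - \tfrac{3}{2}q^{2} → \tfrac{11}{6}pq - \tfrac{3}{2}p + \tfrac{1}{2}q^{3} - \tfrac{16}{9}q^{2} + \tfrac{5}{6}q
  leading term pq: subtract (\tfrac{11}{240})·h_1 from \tfrac{11}{6}pq - \tfrac{3}{2}p + \tfrac{1}{2}q^{3} - \tfrac{16}{9}q^{2} + \tfrac{5}{6}q → -\tfrac{3}{2}p + \tfrac{1}{2}q^{3} - \tfrac{16}{9}q^{2} - \tfrac{1}{12}q + \tfrac{11}{4}
  leading term p: subtract (1)·k_3 from -\tfrac{3}{2}p + \tfrac{1}{2}q^{3} - \tfrac{16}{9}q^{2} - \tfrac{1}{12}q + \tfrac{11}{4} → \tfrac{1}{2}q^{3} - \tfrac{5}{18}q^{2} - \tfrac{11}{12}q + \tfrac{3}{4}
  leading term q^{3}: subtract (-\tfrac{1}{2})·k_4 from \tfrac{1}{2}q^{3} - \tfrac{5}{18}q^{2} - \tfrac{11}{12}q + \tfrac{3}{4} → 0
  remainder 0.

S(h_2,k_4): leading monomials are coprime, so the S-polynomial reduces to 0 (Buchberger's first criterion).
S(k_3,k_4): leading monomials are coprime, so the S-polynomial reduces to 0 (Buchberger's first criterion).
Every S-polynomial of the final basis reduces to 0, so we have a Gröbner basis.
Inter-reduce: drop elements whose leading term is divisible by another's, tail-reduce, and make monic.
Reduced Gröbner basis: {p + q^{2} - \tfrac{5}{9}q - \tfrac{4}{3}, q^{3} - \tfrac{5}{9}q^{2} - \tfrac{11}{6}q + \tfrac{3}{2}}.

Since the reduced bases disagree, the two ideals are not the same.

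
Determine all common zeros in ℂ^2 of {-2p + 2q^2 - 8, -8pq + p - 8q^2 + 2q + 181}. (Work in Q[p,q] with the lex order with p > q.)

{(5, 3), (-495/128 + 93*sqrt(103)*I/128, -31/16 - 3*sqrt(103)*I/16), (-495/128 - 93*sqrt(103)*I/128, -31/16 + 3*sqrt(103)*I/16)}

Compute a lex Gröbner basis by Buchberger's algorithm.
f_1 = -2p + 2q^2 - 8, LT = p.
f_2 = -8pq + p - 8q^2 + 2q + 181, LT = pq.

S(f_1,f_2): lcm = pq. S = 1/8p - q^3 - q^2 + 17/4q + 181/8.
  leading term p: subtract (-1/16)·f_1 from 1/8p - q^3 - q^2 + 17/4q + 181/8 → -q^3 - 7/8q^2 + 17/4q + 177/8
  leading term q^3: no divisor's leading term divides it; move -q^3 to the remainder.
  leading term q^2: no divisor's leading term divides it; move -7/8q^2 to the remainder.
  leading term q: no divisor's leading term divides it; move 17/4q to the remainder.
  leading term 1: no divisor's leading term divides it; move 177/8 to the remainder.
  remainder -q^3 - 7/8q^2 + 17/4q + 177/8 ≠ 0; add h_3 = -q^3 - 7/8q^2 + 17/4q + 177/8 to the basis.

The other S-polynomials (S(f_1,h_3), S(f_2,h_3)) all reduce to 0 modulo the current basis, so we have a Gröbner basis.
Inter-reduce: drop elements whose leading term is divisible by another's, tail-reduce, and make monic.
Reduced Gröbner basis: {p - q^2 + 4, q^3 + 7/8q^2 - 17/4q - 177/8}.

From the last basis element, q^3 + 7/8q^2 - 17/4q - 177/8 = 0, so q takes values in {3, -31/16 - 3*sqrt(103)*I/16, -31/16 + 3*sqrt(103)*I/16}. Each choice, substituted upward through the basis, yields the corresponding point(s) of the solution set.
  q = 3: the earlier basis element becomes p - 5 = 0, giving p = 5 — point (5, 3).
  q = -31/16 - 3*sqrt(103)*I/16: the earlier basis element becomes p + 495/128 - 93*sqrt(103)*I/128 = 0, giving p = -495/128 + 93*sqrt(103)*I/128 — point (-495/128 + 93*sqrt(103)*I/128, -31/16 - 3*sqrt(103)*I/16).
  q = -31/16 + 3*sqrt(103)*I/16: the earlier basis element becomes p + 495/128 + 93*sqrt(103)*I/128 = 0, giving p = -495/128 - 93*sqrt(103)*I/128 — point (-495/128 - 93*sqrt(103)*I/128, -31/16 + 3*sqrt(103)*I/16).
Substituting each solution back into the original system confirms all equations vanish.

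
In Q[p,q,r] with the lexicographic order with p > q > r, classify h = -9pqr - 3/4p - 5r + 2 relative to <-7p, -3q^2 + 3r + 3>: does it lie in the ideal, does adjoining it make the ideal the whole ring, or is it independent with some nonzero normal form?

-9pqr - 3/4p - 5r + 2 is independent of I; its normal form modulo I is -5r + 2.

First compute the reduced Gröbner basis of I by Buchberger's algorithm.
f_1 = -7p, LT = p.
f_2 = -3q^2 + 3r + 3, LT = q^2.

The S-polynomials (S(f_1,f_2)) all reduce to 0 modulo the current basis, so we have a Gröbner basis.
Inter-reduce: drop elements whose leading term is divisible by another's, tail-reduce, and make monic.
Reduced Gröbner basis: {p, q^2 - r - 1}.
Label its elements g_1 = p, g_2 = q^2 - r - 1.

Reduce h = -9pqr - 3/4p - 5r + 2 modulo G:
  leading term pqr: subtract (-9qr)·g_1 from -9pqr - 3/4p - 5r + 2 → -3/4p - 5r + 2
  leading term p: subtract (-3/4)·g_1 from -3/4p - 5r + 2 → -5r + 2
  leading term r: no divisor's leading term divides it; move -5r to the remainder.
  leading term 1: no divisor's leading term divides it; move 2 to the remainder.
  normal form = -5r + 2.
The normal form is nonzero, so h ∉ I. Since h minus its normal form lies in I, I + (h) = I + (n) where n = -5r + 2; decide whether this ideal is the whole ring.
Run Buchberger on G together with n (pairs among the g_i already reduce to 0 since G is a Gröbner basis):
g_1 = p, LT = p.
g_2 = q^2 - r - 1, LT = q^2.
n = -5r + 2, LT = r.

The S-polynomials (S(g_1,g_2), S(g_1,n), S(g_2,n)) all reduce to 0 modulo the current basis, so we have a Gröbner basis.
Inter-reduce: drop elements whose leading term is divisible by another's, tail-reduce, and make monic.
Reduced Gröbner basis: {p, q^2 - 7/5, r - 2/5}.
The reduced Gröbner basis of I + (h) is {p, q^2 - 7/5, r - 2/5} ≠ {1}, a proper ideal, so the enlarged system stays consistent: h is independent of I, with normal form -5r + 2.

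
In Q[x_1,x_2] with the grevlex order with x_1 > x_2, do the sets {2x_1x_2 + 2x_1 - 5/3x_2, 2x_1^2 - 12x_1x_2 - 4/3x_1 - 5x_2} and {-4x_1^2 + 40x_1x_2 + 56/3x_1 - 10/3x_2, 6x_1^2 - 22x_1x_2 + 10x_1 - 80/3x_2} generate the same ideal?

Since reduced Gröbner bases are canonical representatives of ideals under a given ordering, it suffices to compute and compare them.
Buchberger on the first generating set:
f_1 = 2x_1x_2 + 2x_1 - 5/3x_2, LT = x_1x_2.
f_2 = 2x_1^2 - 12x_1x_2 - 4/3x_1 - 5x_2, LT = x_1^2.

S(f_1,f_2): lcm = x_1^2x_2. S = 6x_1x_2^2 + x_1^2 - 1/6x_1x_2 + 5/2x_2^2.
  leading term x_1x_2^2: subtract (3x_2)·f_1 from 6x_1x_2^2 + x_1^2 - 1/6x_1x_2 + 5/2x_2^2 → x_1^2 - 37/6x_1x_2 + 15/2x_2^2
  leading term x_1^2: subtract (1/2)·f_2 from x_1^2 - 37/6x_1x_2 + 15/2x_2^2 → -1/6x_1x_2 + 15/2x_2^2 + 2/3x_1 + 5/2x_2
  leading term x_1x_2: subtract (-1/12)·f_1 from -1/6x_1x_2 + 15/2x_2^2 + 2/3x_1 + 5/2x_2 → 15/2x_2^2 + 5/6x_1 + 85/36x_2
  leading term x_2^2: no divisor's leading term divides it; move 15/2x_2^2 to the remainder.
  leading term x_1: no divisor's leading term divides it; move 5/6x_1 to the remainder.
  leading term x_2: no divisor's leading term divides it; move 85/36x_2 to the remainder.
  remainder 15/2x_2^2 + 5/6x_1 + 85/36x_2 ≠ 0; add g_3 = 15/2x_2^2 + 5/6x_1 + 85/36x_2 to the basis.

The other S-polynomials (S(f_1,g_3), S(f_2,g_3)) all reduce to 0 modulo the current basis, so we have a Gröbner basis.
Inter-reduce: drop elements whose leading term is divisible by another's, tail-reduce, and make monic.
Reduced Gröbner basis: {x_1^2 + 16/3x_1 - 15/2x_2, x_1x_2 + x_1 - 5/6x_2, x_2^2 + 1/9x_1 + 17/54x_2}.

Buchberger on the second generating set:
h_1 = -4x_1^2 + 40x_1x_2 + 56/3x_1 - 10/3x_2, LT = x_1^2.
h_2 = 6x_1^2 - 22x_1x_2 + 10x_1 - 80/3x_2, LT = x_1^2.

S(h_1,h_2): lcm = x_1^2. S = -19/3x_1x_2 - 19/3x_1 + 95/18x_2.
  leading term x_1x_2: no divisor's leading term divides it; move -19/3x_1x_2 to the remainder.
  leading term x_1: no divisor's leading term divides it; move -19/3x_1 to the remainder.
  leading term x_2: no divisor's leading term divides it; move 95/18x_2 to the remainder.
  remainder -19/3x_1x_2 - 19/3x_1 + 95/18x_2 ≠ 0; add k_3 = -19/3x_1x_2 - 19/3x_1 + 95/18x_2 to the basis.

S(h_1,k_3): lcm = x_1^2x_2. S = -10x_1x_2^2 - x_1^2 - 23/6x_1x_2 + 5/6x_2^2.
  leading term x_1x_2^2: subtract (30/19x_2)·k_3 from -10x_1x_2^2 - x_1^2 - 23/6x_1x_2 + 5/6x_2^2 → -x_1^2 + 37/6x_1x_2 - 15/2x_2^2
  leading term x_1^2: subtract (1/4)·h_1 from -x_1^2 + 37/6x_1x_2 - 15/2x_2^2 → -23/6x_1x_2 - 15/2x_2^2 - 14/3x_1 + 5/6x_2
  leading term x_1x_2: subtract (23/38)·k_3 from -23/6x_1x_2 - 15/2x_2^2 - 14/3x_1 + 5/6x_2 → -15/2x_2^2 - 5/6x_1 - 85/36x_2
  leading term x_2^2: no divisor's leading term divides it; move -15/2x_2^2 to the remainder.
  leading term x_1: no divisor's leading term divides it; move -5/6x_1 to the remainder.
  leading term x_2: no divisor's leading term divides it; move -85/36x_2 to the remainder.
  remainder -15/2x_2^2 - 5/6x_1 - 85/36x_2 ≠ 0; add k_4 = -15/2x_2^2 - 5/6x_1 - 85/36x_2 to the basis.

The other S-polynomials (S(h_2,k_3), S(h_1,k_4), S(h_2,k_4), S(k_3,k_4)) all reduce to 0 modulo the current basis, so we have a Gröbner basis.
Inter-reduce: drop elements whose leading term is divisible by another's, tail-reduce, and make monic.
Reduced Gröbner basis: {x_1^2 + 16/3x_1 - 15/2x_2, x_1x_2 + x_1 - 5/6x_2, x_2^2 + 1/9x_1 + 17/54x_2}.

The two bases agree; hence the ideals are identical.
The same test decides containment: I ⊆ J iff every generator of I reduces to 0 modulo a Gröbner basis of J.

Yes, the ideals are equal.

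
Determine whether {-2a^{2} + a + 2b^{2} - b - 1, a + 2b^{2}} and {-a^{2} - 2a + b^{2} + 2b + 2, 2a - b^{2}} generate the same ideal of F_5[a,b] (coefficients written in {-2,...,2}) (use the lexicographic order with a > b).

Yes, the ideals are equal.

Equality of ideals is decidable: compute both reduced Gröbner bases (unique for the ordering) and check whether they agree.
Buchberger on the first generating set:
f_1 = -2a^{2} + a + 2b^{2} - b - 1, LT = a^{2}.
f_2 = a + 2b^{2}, LT = a.

S(f_1,f_2): lcm = a^{2}. S = -2ab^{2} + 2a - b^{2} - 2b - 2.
  leading term ab^{2}: subtract (-2b^{2})·f_2 from -2ab^{2} + 2a - b^{2} - 2b - 2 → 2a - b^{4} - b^{2} - 2b - 2
  leading term a: subtract (2)·f_2 from 2a - b^{4} - b^{2} - 2b - 2 → -b^{4} - 2b - 2
  leading term b^{4}: no divisor's leading term divides it; move -b^{4} to the remainder.
  leading term b: no divisor's leading term divides it; move -2b to the remainder.
  leading term 1: no divisor's leading term divides it; move -2 to the remainder.
  remainder -b^{4} - 2b - 2 ≠ 0; add g_3 = -b^{4} - 2b - 2 to the basis.

S(f_1,g_3): leading monomials are coprime, so the S-polynomial reduces to 0 (Buchberger's first criterion).
S(f_2,g_3): leading monomials are coprime, so the S-polynomial reduces to 0 (Buchberger's first criterion).
Every S-polynomial of the final basis reduces to 0, so we have a Gröbner basis.
Inter-reduce: drop elements whose leading term is divisible by another's, tail-reduce, and make monic.
Reduced Gröbner basis: {a + 2b^{2}, b^{4} + 2b + 2}.

Buchberger on the second generating set:
h_1 = -a^{2} - 2a + b^{2} + 2b + 2, LT = a^{2}.
h_2 = 2a - b^{2}, LT = a.

S(h_1,h_2): lcm = a^{2}. S = -2ab^{2} + 2a - b^{2} - 2b - 2.
  leading term ab^{2}: subtract (-b^{2})·h_2 from -2ab^{2} + 2a - b^{2} - 2b - 2 → 2a - b^{4} - b^{2} - 2b - 2
  leading term a: subtract (1)·h_2 from 2a - b^{4} - b^{2} - 2b - 2 → -b^{4} - 2b - 2
  leading term b^{4}: no divisor's leading term divides it; move -b^{4} to the remainder.
  leading term b: no divisor's leading term divides it; move -2b to the remainder.
  leading term 1: no divisor's leading term divides it; move -2 to the remainder.
  remainder -b^{4} - 2b - 2 ≠ 0; add k_3 = -b^{4} - 2b - 2 to the basis.

S(h_1,k_3): leading monomials are coprime, so the S-polynomial reduces to 0 (Buchberger's first criterion).
S(h_2,k_3): leading monomials are coprime, so the S-polynomial reduces to 0 (Buchberger's first criterion).
Every S-polynomial of the final basis reduces to 0, so we have a Gröbner basis.
Inter-reduce: drop elements whose leading term is divisible by another's, tail-reduce, and make monic.
Reduced Gröbner basis: {a + 2b^{2}, b^{4} + 2b + 2}.

These coincide, so the ideals are equal.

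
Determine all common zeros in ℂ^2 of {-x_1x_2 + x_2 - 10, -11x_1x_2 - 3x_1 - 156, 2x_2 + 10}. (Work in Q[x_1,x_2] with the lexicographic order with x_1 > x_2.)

Compute a lex Gröbner basis by Buchberger's algorithm.
f_1 = -x_1x_2 + x_2 - 10, LT = x_1x_2.
f_2 = -11x_1x_2 - 3x_1 - 156, LT = x_1x_2.
f_3 = 2x_2 + 10, LT = x_2.

S(f_1,f_2): lcm = x_1x_2. S = -\tfrac{3}{11}x_1 - x_2 - \tfrac{46}{11}.
  leading term x_1: no divisor's leading term divides it; move -\tfrac{3}{11}x_1 to the remainder.
  leading term x_2: subtract (-\tfrac{1}{2})·f_3 from -x_2 - \tfrac{46}{11} → \tfrac{9}{11}
  leading term 1: no divisor's leading term divides it; move \tfrac{9}{11} to the remainder.
  remainder -\tfrac{3}{11}x_1 + \tfrac{9}{11} ≠ 0; add h_4 = -\tfrac{3}{11}x_1 + \tfrac{9}{11} to the basis.

The other S-polynomials (S(f_1,f_3), S(f_2,f_3), S(f_1,h_4), S(f_2,h_4), S(f_3,h_4)) all reduce to 0 modulo the current basis, so we have a Gröbner basis.
Inter-reduce: drop elements whose leading term is divisible by another's, tail-reduce, and make monic.
Reduced Gröbner basis: {x_1 - 3, x_2 + 5}.

The lex basis is triangular: the last element involves only x_2. Solving x_2 + 5 = 0 gives x_2 ∈ {-5}; substituting each value into the earlier elements determines the remaining variables.
  x_2 = -5: the earlier basis element becomes x_1 - 3 = 0, giving x_1 = 3 — point (3, -5).
Check: every point annihilates each of the original generators.

{(3, -5)}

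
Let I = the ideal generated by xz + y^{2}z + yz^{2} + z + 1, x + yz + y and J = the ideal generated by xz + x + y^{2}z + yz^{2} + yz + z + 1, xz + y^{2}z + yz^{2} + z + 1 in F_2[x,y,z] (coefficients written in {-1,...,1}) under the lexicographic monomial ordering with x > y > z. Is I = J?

Since reduced Gröbner bases are canonical representatives of ideals under a given ordering, it suffices to compute and compare them.
Buchberger on the first generating set:
f_1 = xz + y^{2}z + yz^{2} + z + 1, LT = xz.
f_2 = x + yz + y, LT = x.

S(f_1,f_2): lcm = xz. S = y^{2}z + yz + z + 1.
  leading term y^{2}z: no divisor's leading term divides it; move y^{2}z to the remainder.
  leading term yz: no divisor's leading term divides it; move yz to the remainder.
  leading term z: no divisor's leading term divides it; move z to the remainder.
  leading term 1: no divisor's leading term divides it; move 1 to the remainder.
  remainder y^{2}z + yz + z + 1 ≠ 0; add g_3 = y^{2}z + yz + z + 1 to the basis.

S(f_1,g_3): lcm = xy^{2}z. S = xyz + xz + x + y^{4}z + y^{3}z^{2} + y^{2}z + y^{2}.
  leading term xyz: subtract (y)·f_1 from xyz + xz + x + y^{4}z + y^{3}z^{2} + y^{2}z + y^{2} → xz + x + y^{4}z + y^{3}z^{2} + y^{3}z + y^{2}z^{2} + y^{2}z + y^{2} + yz + y
  leading term xz: subtract (1)·f_1 from xz + x + y^{4}z + y^{3}z^{2} + y^{3}z + y^{2}z^{2} + y^{2}z + y^{2} + yz + y → x + y^{4}z + y^{3}z^{2} + y^{3}z + y^{2}z^{2} + y^{2} + yz^{2} + yz + y + z + 1
  leading term x: subtract (1)·f_2 from x + y^{4}z + y^{3}z^{2} + y^{3}z + y^{2}z^{2} + y^{2} + yz^{2} + yz + y + z + 1 → y^{4}z + y^{3}z^{2} + y^{3}z + y^{2}z^{2} + y^{2} + yz^{2} + z + 1
  leading term y^{4}z: subtract (y^{2})·g_3 from y^{4}z + y^{3}z^{2} + y^{3}z + y^{2}z^{2} + y^{2} + yz^{2} + z + 1 → y^{3}z^{2} + y^{2}z^{2} + y^{2}z + yz^{2} + z + 1
  leading term y^{3}z^{2}: subtract (yz)·g_3 from y^{3}z^{2} + y^{2}z^{2} + y^{2}z + yz^{2} + z + 1 → y^{2}z + yz + z + 1
  leading term y^{2}z: subtract (1)·g_3 from y^{2}z + yz + z + 1 → 0
  remainder 0.

S(f_2,g_3): leading monomials are coprime, so the S-polynomial reduces to 0 (Buchberger's first criterion).
Every S-polynomial of the final basis reduces to 0, so we have a Gröbner basis.
Inter-reduce: drop elements whose leading term is divisible by another's, tail-reduce, and make monic.
Reduced Gröbner basis: {x + yz + y, y^{2}z + yz + z + 1}.

Buchberger on the second generating set:
h_1 = xz + x + y^{2}z + yz^{2} + yz + z + 1, LT = xz.
h_2 = xz + y^{2}z + yz^{2} + z + 1, LT = xz.

S(h_1,h_2): lcm = xz. S = x + yz.
  leading term x: no divisor's leading term divides it; move x to the remainder.
  leading term yz: no divisor's leading term divides it; move yz to the remainder.
  remainder x + yz ≠ 0; add k_3 = x + yz to the basis.

S(h_1,k_3): lcm = xz. S = x + y^{2}z + yz + z + 1.
  leading term x: subtract (1)·k_3 from x + y^{2}z + yz + z + 1 → y^{2}z + z + 1
  leading term y^{2}z: no divisor's leading term divides it; move y^{2}z to the remainder.
  leading term z: no divisor's leading term divides it; move z to the remainder.
  leading term 1: no divisor's leading term divides it; move 1 to the remainder.
  remainder y^{2}z + z + 1 ≠ 0; add k_4 = y^{2}z + z + 1 to the basis.

S(h_2,k_3): lcm = xz. S = y^{2}z + z + 1.
  leading term y^{2}z: subtract (1)·k_4 from y^{2}z + z + 1 → 0
  remainder 0.

S(h_1,k_4): lcm = xy^{2}z. S = xy^{2} + xz + x + y^{4}z + y^{3}z^{2} + y^{3}z + y^{2}z + y^{2}.
  leading term xy^{2}: subtract (y^{2})·k_3 from xy^{2} + xz + x + y^{4}z + y^{3}z^{2} + y^{3}z + y^{2}z + y^{2} → xz + x + y^{4}z + y^{3}z^{2} + y^{2}z + y^{2}
  leading term xz: subtract (1)·h_1 from xz + x + y^{4}z + y^{3}z^{2} + y^{2}z + y^{2} → y^{4}z + y^{3}z^{2} + y^{2} + yz^{2} + yz + z + 1
  leading term y^{4}z: subtract (y^{2})·k_4 from y^{4}z + y^{3}z^{2} + y^{2} + yz^{2} + yz + z + 1 → y^{3}z^{2} + y^{2}z + yz^{2} + yz + z + 1
  leading term y^{3}z^{2}: subtract (yz)·k_4 from y^{3}z^{2} + y^{2}z + yz^{2} + yz + z + 1 → y^{2}z + z + 1
  leading term y^{2}z: subtract (1)·k_4 from y^{2}z + z + 1 → 0
  remainder 0.

S(h_2,k_4): lcm = xy^{2}z. S = xz + x + y^{4}z + y^{3}z^{2} + y^{2}z + y^{2}.
  leading term xz: subtract (1)·h_1 from xz + x + y^{4}z + y^{3}z^{2} + y^{2}z + y^{2} → y^{4}z + y^{3}z^{2} + y^{2} + yz^{2} + yz + z + 1
  leading term y^{4}z: subtract (y^{2})·k_4 from y^{4}z + y^{3}z^{2} + y^{2} + yz^{2} + yz + z + 1 → y^{3}z^{2} + y^{2}z + yz^{2} + yz + z + 1
  leading term y^{3}z^{2}: subtract (yz)·k_4 from y^{3}z^{2} + y^{2}z + yz^{2} + yz + z + 1 → y^{2}z + z + 1
  leading term y^{2}z: subtract (1)·k_4 from y^{2}z + z + 1 → 0
  remainder 0.

S(k_3,k_4): leading monomials are coprime, so the S-polynomial reduces to 0 (Buchberger's first criterion).
Every S-polynomial of the final basis reduces to 0, so we have a Gröbner basis.
Inter-reduce: drop elements whose leading term is divisible by another's, tail-reduce, and make monic.
Reduced Gröbner basis: {x + yz, y^{2}z + z + 1}.

Since the reduced bases disagree, the two ideals are not the same.

No, the ideals differ.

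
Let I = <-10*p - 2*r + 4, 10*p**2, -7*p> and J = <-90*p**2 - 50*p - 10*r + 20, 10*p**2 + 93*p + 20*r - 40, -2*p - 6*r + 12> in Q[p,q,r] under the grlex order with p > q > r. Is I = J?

Two ideals are equal iff their reduced Gröbner bases coincide (the reduced basis is unique for a fixed ordering).
Buchberger on the first generating set:
f_1 = -10*p - 2*r + 4, LT = p.
f_2 = 10*p**2, LT = p**2.
f_3 = -7*p, LT = p.

S(f_1,f_2): lcm = p**2. S = 1/5*p*r - 2/5*p.
  leading term p*r: subtract (-1/50*r)·f_1 from 1/5*p*r - 2/5*p → -1/25*r**2 - 2/5*p + 2/25*r
  leading term r**2: no divisor's leading term divides it; move -1/25*r**2 to the remainder.
  leading term p: subtract (1/25)·f_1 from -2/5*p + 2/25*r → 4/25*r - 4/25
  leading term r: no divisor's leading term divides it; move 4/25*r to the remainder.
  leading term 1: no divisor's leading term divides it; move -4/25 to the remainder.
  remainder -1/25*r**2 + 4/25*r - 4/25 ≠ 0; add g_4 = -1/25*r**2 + 4/25*r - 4/25 to the basis.

S(f_1,f_3): lcm = p. S = 1/5*r - 2/5.
  leading term r: no divisor's leading term divides it; move 1/5*r to the remainder.
  leading term 1: no divisor's leading term divides it; move -2/5 to the remainder.
  remainder 1/5*r - 2/5 ≠ 0; add g_5 = 1/5*r - 2/5 to the basis.

S(f_2,f_3): lcm = p**2. S = 0.
  remainder 0.

S(f_1,g_4): leading monomials are coprime, so the S-polynomial reduces to 0 (Buchberger's first criterion).
S(f_2,g_4): leading monomials are coprime, so the S-polynomial reduces to 0 (Buchberger's first criterion).
S(f_3,g_4): leading monomials are coprime, so the S-polynomial reduces to 0 (Buchberger's first criterion).
S(f_1,g_5): leading monomials are coprime, so the S-polynomial reduces to 0 (Buchberger's first criterion).
S(f_2,g_5): leading monomials are coprime, so the S-polynomial reduces to 0 (Buchberger's first criterion).
S(f_3,g_5): leading monomials are coprime, so the S-polynomial reduces to 0 (Buchberger's first criterion).
S(g_4,g_5): lcm = r**2. S = -2*r + 4.
  leading term r: subtract (-10)·g_5 from -2*r + 4 → 0
  remainder 0.

Every S-polynomial of the final basis reduces to 0, so we have a Gröbner basis.
Inter-reduce: drop elements whose leading term is divisible by another's, tail-reduce, and make monic.
Reduced Gröbner basis: {p, r - 2}.

Buchberger on the second generating set:
h_1 = -90*p**2 - 50*p - 10*r + 20, LT = p**2.
h_2 = 10*p**2 + 93*p + 20*r - 40, LT = p**2.
h_3 = -2*p - 6*r + 12, LT = p.

S(h_1,h_2): lcm = p**2. S = -787/90*p - 17/9*r + 34/9.
  leading term p: subtract (787/180)·h_3 from -787/90*p - 17/9*r + 34/9 → 2191/90*r - 2191/45
  leading term r: no divisor's leading term divides it; move 2191/90*r to the remainder.
  leading term 1: no divisor's leading term divides it; move -2191/45 to the remainder.
  remainder 2191/90*r - 2191/45 ≠ 0; add k_4 = 2191/90*r - 2191/45 to the basis.

S(h_1,h_3): lcm = p**2. S = -3*p*r + 59/9*p + 1/9*r - 2/9.
  leading term p*r: subtract (3/2*r)·h_3 from -3*p*r + 59/9*p + 1/9*r - 2/9 → 9*r**2 + 59/9*p - 161/9*r - 2/9
  leading term r**2: subtract (810/2191*r)·k_4 from 9*r**2 + 59/9*p - 161/9*r - 2/9 → 59/9*p + 1/9*r - 2/9
  leading term p: subtract (-59/18)·h_3 from 59/9*p + 1/9*r - 2/9 → -176/9*r + 352/9
  leading term r: subtract (-1760/2191)·k_4 from -176/9*r + 352/9 → 0
  remainder 0.

S(h_2,h_3): lcm = p**2. S = -3*p*r + 153/10*p + 2*r - 4.
  leading term p*r: subtract (3/2*r)·h_3 from -3*p*r + 153/10*p + 2*r - 4 → 9*r**2 + 153/10*p - 16*r - 4
  leading term r**2: subtract (810/2191*r)·k_4 from 9*r**2 + 153/10*p - 16*r - 4 → 153/10*p + 2*r - 4
  leading term p: subtract (-153/20)·h_3 from 153/10*p + 2*r - 4 → -439/10*r + 439/5
  leading term r: subtract (-3951/2191)·k_4 from -439/10*r + 439/5 → 0
  remainder 0.

S(h_1,k_4): leading monomials are coprime, so the S-polynomial reduces to 0 (Buchberger's first criterion).
S(h_2,k_4): leading monomials are coprime, so the S-polynomial reduces to 0 (Buchberger's first criterion).
S(h_3,k_4): leading monomials are coprime, so the S-polynomial reduces to 0 (Buchberger's first criterion).
Every S-polynomial of the final basis reduces to 0, so we have a Gröbner basis.
Inter-reduce: drop elements whose leading term is divisible by another's, tail-reduce, and make monic.
Reduced Gröbner basis: {p, r - 2}.

The two bases agree; hence the ideals are identical.
The same test decides containment: I ⊆ J iff every generator of I reduces to 0 modulo a Gröbner basis of J.

Yes, the ideals are equal.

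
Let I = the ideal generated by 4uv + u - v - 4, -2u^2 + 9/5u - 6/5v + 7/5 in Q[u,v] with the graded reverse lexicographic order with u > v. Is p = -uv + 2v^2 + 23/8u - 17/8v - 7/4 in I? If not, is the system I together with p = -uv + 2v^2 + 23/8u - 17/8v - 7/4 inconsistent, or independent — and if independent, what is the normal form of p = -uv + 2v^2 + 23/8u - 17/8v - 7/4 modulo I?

First compute the reduced Gröbner basis of I by Buchberger's algorithm.
f_1 = 4uv + u - v - 4, LT = uv.
f_2 = -2u^2 + 9/5u - 6/5v + 7/5, LT = u^2.

S(f_1,f_2): lcm = u^2v. S = 1/4u^2 + 13/20uv - 3/5v^2 - u + 7/10v.
  leading term u^2: subtract (-1/8)·f_2 from 1/4u^2 + 13/20uv - 3/5v^2 - u + 7/10v → 13/20uv - 3/5v^2 - 31/40u + 11/20v + 7/40
  leading term uv: subtract (13/80)·f_1 from 13/20uv - 3/5v^2 - 31/40u + 11/20v + 7/40 → -3/5v^2 - 15/16u + 57/80v + 33/40
  leading term v^2: no divisor's leading term divides it; move -3/5v^2 to the remainder.
  leading term u: no divisor's leading term divides it; move -15/16u to the remainder.
  leading term v: no divisor's leading term divides it; move 57/80v to the remainder.
  leading term 1: no divisor's leading term divides it; move 33/40 to the remainder.
  remainder -3/5v^2 - 15/16u + 57/80v + 33/40 ≠ 0; add h_3 = -3/5v^2 - 15/16u + 57/80v + 33/40 to the basis.

The other S-polynomials (S(f_1,h_3), S(f_2,h_3)) all reduce to 0 modulo the current basis, so we have a Gröbner basis.
Inter-reduce: drop elements whose leading term is divisible by another's, tail-reduce, and make monic.
Reduced Gröbner basis: {u^2 - 9/10u + 3/5v - 7/10, uv + 1/4u - 1/4v - 1, v^2 + 25/16u - 19/16v - 11/8}.
Label its elements g_1 = u^2 - 9/10u + 3/5v - 7/10, g_2 = uv + 1/4u - 1/4v - 1, g_3 = v^2 + 25/16u - 19/16v - 11/8.

Reduce p = -uv + 2v^2 + 23/8u - 17/8v - 7/4 modulo G:
  leading term uv: subtract (-1)·g_2 from -uv + 2v^2 + 23/8u - 17/8v - 7/4 → 2v^2 + 25/8u - 19/8v - 11/4
  leading term v^2: subtract (2)·g_3 from 2v^2 + 25/8u - 19/8v - 11/4 → 0
  normal form = 0.
Since the normal form is 0, p ∈ I.

-uv + 2v^2 + 23/8u - 17/8v - 7/4 lies in I (it reduces to 0).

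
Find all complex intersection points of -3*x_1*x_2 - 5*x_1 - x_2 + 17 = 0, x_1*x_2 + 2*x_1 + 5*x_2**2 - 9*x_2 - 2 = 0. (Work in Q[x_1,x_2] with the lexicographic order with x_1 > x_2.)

{(2, 1), (-51 + 16*sqrt(11), -2/5 + 2*sqrt(11)/5), (-16*sqrt(11) - 51, -2*sqrt(11)/5 - 2/5)}

Compute a lex Gröbner basis by Buchberger's algorithm.
f_1 = -3*x_1*x_2 - 5*x_1 - x_2 + 17, LT = x_1*x_2.
f_2 = x_1*x_2 + 2*x_1 + 5*x_2**2 - 9*x_2 - 2, LT = x_1*x_2.

S(f_1,f_2): lcm = x_1*x_2. S = -1/3*x_1 - 5*x_2**2 + 28/3*x_2 - 11/3.
  leading term x_1: no divisor's leading term divides it; move -1/3*x_1 to the remainder.
  leading term x_2**2: no divisor's leading term divides it; move -5*x_2**2 to the remainder.
  leading term x_2: no divisor's leading term divides it; move 28/3*x_2 to the remainder.
  leading term 1: no divisor's leading term divides it; move -11/3 to the remainder.
  remainder -1/3*x_1 - 5*x_2**2 + 28/3*x_2 - 11/3 ≠ 0; add h_3 = -1/3*x_1 - 5*x_2**2 + 28/3*x_2 - 11/3 to the basis.

S(f_1,h_3): lcm = x_1*x_2. S = 5/3*x_1 - 15*x_2**3 + 28*x_2**2 - 32/3*x_2 - 17/3.
  leading term x_1: subtract (-5)·h_3 from 5/3*x_1 - 15*x_2**3 + 28*x_2**2 - 32/3*x_2 - 17/3 → -15*x_2**3 + 3*x_2**2 + 36*x_2 - 24
  leading term x_2**3: no divisor's leading term divides it; move -15*x_2**3 to the remainder.
  leading term x_2**2: no divisor's leading term divides it; move 3*x_2**2 to the remainder.
  leading term x_2: no divisor's leading term divides it; move 36*x_2 to the remainder.
  leading term 1: no divisor's leading term divides it; move -24 to the remainder.
  remainder -15*x_2**3 + 3*x_2**2 + 36*x_2 - 24 ≠ 0; add h_4 = -15*x_2**3 + 3*x_2**2 + 36*x_2 - 24 to the basis.

The other S-polynomials (S(f_2,h_3), S(f_1,h_4), S(f_2,h_4), S(h_3,h_4)) all reduce to 0 modulo the current basis, so we have a Gröbner basis.
Inter-reduce: drop elements whose leading term is divisible by another's, tail-reduce, and make monic.
Reduced Gröbner basis: {x_1 + 15*x_2**2 - 28*x_2 + 11, x_2**3 - 1/5*x_2**2 - 12/5*x_2 + 8/5}.

Elimination: the polynomial x_2**3 - 1/5*x_2**2 - 12/5*x_2 + 8/5 lies in the elimination ideal for x_2, so x_2 ∈ {1, -2/5 + 2*sqrt(11)/5, -2*sqrt(11)/5 - 2/5}. For each such x_2, the remaining basis elements (now univariate) give the rest of the solution.
  x_2 = 1: the earlier basis element becomes x_1 - 2 = 0, giving x_1 = 2 — point (2, 1).
  x_2 = -2/5 + 2*sqrt(11)/5: the earlier basis element becomes x_1 - 16*sqrt(11) + 51 = 0, giving x_1 = -51 + 16*sqrt(11) — point (-51 + 16*sqrt(11), -2/5 + 2*sqrt(11)/5).
  x_2 = -2*sqrt(11)/5 - 2/5: the earlier basis element becomes x_1 + 51 + 16*sqrt(11) = 0, giving x_1 = -16*sqrt(11) - 51 — point (-16*sqrt(11) - 51, -2*sqrt(11)/5 - 2/5).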